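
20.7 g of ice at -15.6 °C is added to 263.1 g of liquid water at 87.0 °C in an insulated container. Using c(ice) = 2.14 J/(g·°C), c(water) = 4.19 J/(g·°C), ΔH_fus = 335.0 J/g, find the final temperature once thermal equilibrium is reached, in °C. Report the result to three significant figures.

Heat to bring ice to 0 °C and melt it: q₁ = 20.7×2.14×15.6 + 20.7×335.0 = 7625.5 J
Heat the water can supply cooling to 0 °C: 263.1×4.19×87.0 = 95907.8 J > q₁, so all ice melts.
Energy balance: 263.1×4.19×(87.0 − T) = 7625.5 + 20.7×4.19×(T − 0)
1102.389(87.0 − T) = 7625.5 + 86.733 T
95907.8 − 7625.5 = 1189.122 T
T = 88282.3 / 1189.122 = 74.24 °C

T_f = 74.2 °C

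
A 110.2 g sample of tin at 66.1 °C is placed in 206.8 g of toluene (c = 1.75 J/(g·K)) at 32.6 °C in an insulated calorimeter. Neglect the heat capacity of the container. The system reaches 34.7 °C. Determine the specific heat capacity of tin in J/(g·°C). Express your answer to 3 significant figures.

q_gained = (206.8 × 1.75) × (34.7 − 32.6) = 760.0 J
q_lost = 110.2 × c × (66.1 − 34.7) = 3460.28 c
Set equal: c = 760.0 / 3460.28 = 0.220 J/(g·°C)

c = 0.220 J/(g·°C)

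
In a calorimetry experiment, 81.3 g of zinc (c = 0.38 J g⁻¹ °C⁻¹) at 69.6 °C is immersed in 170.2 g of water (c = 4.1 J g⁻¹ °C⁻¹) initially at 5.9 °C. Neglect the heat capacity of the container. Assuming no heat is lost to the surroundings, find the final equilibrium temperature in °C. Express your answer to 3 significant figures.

Heat lost by zinc = heat gained by water.
(81.3)(0.38)(69.6 − T) = (170.2)(4.1)(T − 5.9)
30.894 (69.6 − T) = 697.82 (T − 5.9)
2150.2 − 30.894 T = 697.82 T − 4117.1
6267.3 = 728.714 T
T = 8.600 °C

T_f = 8.60 °C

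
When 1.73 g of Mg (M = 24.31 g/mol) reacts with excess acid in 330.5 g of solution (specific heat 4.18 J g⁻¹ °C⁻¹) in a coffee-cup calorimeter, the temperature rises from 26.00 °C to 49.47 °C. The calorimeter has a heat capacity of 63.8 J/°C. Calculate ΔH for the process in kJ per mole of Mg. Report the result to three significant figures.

ΔH = -477 kJ/mol

|ΔT| = |49.47 − 26.00| = 23.47 °C
|q_surr| = (330.5 × 4.18 + 63.8) × 23.47 = 1445.29 × 23.47 = 33920 J
n(Mg) = 1.73 / 24.31 = 0.07116 mol
Temperature rose, so q_rxn = −|q_surr| = -33.92 kJ
ΔH = q_rxn / n = -476.7 kJ/mol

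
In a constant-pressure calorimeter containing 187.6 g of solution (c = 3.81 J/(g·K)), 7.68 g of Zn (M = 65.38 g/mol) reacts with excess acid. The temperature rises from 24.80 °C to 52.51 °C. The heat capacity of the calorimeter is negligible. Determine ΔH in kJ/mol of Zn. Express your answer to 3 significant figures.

ΔH = -169 kJ/mol

|ΔT| = |52.51 − 24.80| = 27.71 °C
|q_surr| = (187.6 × 3.81) × 27.71 = 714.756 × 27.71 = 19810 J
n(Zn) = 7.68 / 65.38 = 0.1175 mol
Temperature rose, so q_rxn = −|q_surr| = -19.81 kJ
ΔH = q_rxn / n = -168.6 kJ/mol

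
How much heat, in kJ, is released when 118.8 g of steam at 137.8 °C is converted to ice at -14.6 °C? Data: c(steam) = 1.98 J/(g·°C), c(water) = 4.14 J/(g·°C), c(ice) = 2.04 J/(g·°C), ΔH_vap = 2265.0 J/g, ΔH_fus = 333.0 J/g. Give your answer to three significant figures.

q1 (cool steam 137.8→100 °C): 118.8 × 1.98 × 37.8 = 8891 J
q2 (condense at 100 °C): 118.8 × 2265.0 = 269082 J
q3 (cool water 100→0 °C): 118.8 × 4.14 × 100.0 = 49183 J
q4 (freeze at 0 °C): 118.8 × 333.0 = 39560 J
q5 (cool ice 0→-14.6 °C): 118.8 × 2.04 × 14.6 = 3538 J
Total: 8891 + 269082 + 49183 + 39560 + 3538 = 370254 J = 370 kJ

q = 370 kJ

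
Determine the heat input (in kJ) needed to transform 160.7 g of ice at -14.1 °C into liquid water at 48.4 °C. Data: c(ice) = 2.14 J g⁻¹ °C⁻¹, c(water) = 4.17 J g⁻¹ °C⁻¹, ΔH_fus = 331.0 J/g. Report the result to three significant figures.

q1 (heat ice -14.1→0.0 °C): 160.7 × 2.14 × 14.1 = 4849 J
q2 (melt at 0 °C): 160.7 × 331.0 = 53192 J
q3 (heat water 0.0→48.4 °C): 160.7 × 4.17 × 48.4 = 32434 J
Total: 4849 + 53192 + 32434 = 90475 J = 90.5 kJ

q = 90.5 kJ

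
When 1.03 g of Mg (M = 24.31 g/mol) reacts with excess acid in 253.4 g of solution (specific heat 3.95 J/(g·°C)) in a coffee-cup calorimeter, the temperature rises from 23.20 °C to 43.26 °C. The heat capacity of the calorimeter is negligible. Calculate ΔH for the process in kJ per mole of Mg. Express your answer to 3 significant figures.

ΔH = -474 kJ/mol

|ΔT| = |43.26 − 23.20| = 20.06 °C
|q_surr| = (253.4 × 3.95) × 20.06 = 1000.93 × 20.06 = 20080 J
n(Mg) = 1.03 / 24.31 = 0.04237 mol
Temperature rose, so q_rxn = −|q_surr| = -20.08 kJ
ΔH = q_rxn / n = -473.9 kJ/mol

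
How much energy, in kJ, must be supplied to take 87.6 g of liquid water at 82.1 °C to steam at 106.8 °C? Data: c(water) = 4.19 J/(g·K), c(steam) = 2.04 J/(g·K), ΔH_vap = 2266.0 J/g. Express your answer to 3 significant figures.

q = 206 kJ

q1 (heat water 82.1→100.0 °C): 87.6 × 4.19 × 17.9 = 6570 J
q2 (vaporize at 100 °C): 87.6 × 2266.0 = 198502 J
q3 (heat steam 100.0→106.8 °C): 87.6 × 2.04 × 6.8 = 1215 J
Total: 6570 + 198502 + 1215 = 206287 J = 206 kJ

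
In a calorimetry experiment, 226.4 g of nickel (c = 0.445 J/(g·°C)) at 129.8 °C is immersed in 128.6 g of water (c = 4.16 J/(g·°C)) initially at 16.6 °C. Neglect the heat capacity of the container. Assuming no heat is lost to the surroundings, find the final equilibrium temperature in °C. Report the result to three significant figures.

T_f = 34.5 °C

Heat lost by nickel = heat gained by water.
(226.4)(0.445)(129.8 − T) = (128.6)(4.16)(T − 16.6)
100.748 (129.8 − T) = 534.976 (T − 16.6)
13077 − 100.748 T = 534.976 T − 8880.6
21957.6 = 635.724 T
T = 34.54 °C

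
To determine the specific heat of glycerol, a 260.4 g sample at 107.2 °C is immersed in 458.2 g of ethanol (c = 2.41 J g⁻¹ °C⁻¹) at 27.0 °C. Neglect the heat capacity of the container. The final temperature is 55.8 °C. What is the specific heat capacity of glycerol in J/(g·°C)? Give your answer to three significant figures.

c = 2.38 J/(g·°C)

q_gained = (458.2 × 2.41) × (55.8 − 27.0) = 31800 J
q_lost = 260.4 × c × (107.2 − 55.8) = 13384.56 c
Set equal: c = 31800 / 13384.56 = 2.38 J/(g·°C)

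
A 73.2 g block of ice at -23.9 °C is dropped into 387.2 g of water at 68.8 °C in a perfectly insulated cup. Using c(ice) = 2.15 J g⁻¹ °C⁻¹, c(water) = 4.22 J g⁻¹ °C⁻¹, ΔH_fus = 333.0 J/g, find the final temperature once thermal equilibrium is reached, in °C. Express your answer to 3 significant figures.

Heat to bring ice to 0 °C and melt it: q₁ = 73.2×2.15×23.9 + 73.2×333.0 = 28137 J
Heat the water can supply cooling to 0 °C: 387.2×4.22×68.8 = 112418 J > q₁, so all ice melts.
Energy balance: 387.2×4.22×(68.8 − T) = 28137 + 73.2×4.22×(T − 0)
1633.984(68.8 − T) = 28137 + 308.904 T
112418 − 28137 = 1942.888 T
T = 84281 / 1942.888 = 43.38 °C

T_f = 43.4 °C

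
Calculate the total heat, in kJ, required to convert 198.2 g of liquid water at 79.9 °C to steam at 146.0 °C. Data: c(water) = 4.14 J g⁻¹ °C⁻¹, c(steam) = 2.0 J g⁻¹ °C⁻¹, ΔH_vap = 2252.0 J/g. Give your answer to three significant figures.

q1 (heat water 79.9→100.0 °C): 198.2 × 4.14 × 20.1 = 16493 J
q2 (vaporize at 100 °C): 198.2 × 2252.0 = 446346 J
q3 (heat steam 100.0→146.0 °C): 198.2 × 2.0 × 46.0 = 18234 J
Total: 16493 + 446346 + 18234 = 481073 J = 481 kJ

q = 481 kJ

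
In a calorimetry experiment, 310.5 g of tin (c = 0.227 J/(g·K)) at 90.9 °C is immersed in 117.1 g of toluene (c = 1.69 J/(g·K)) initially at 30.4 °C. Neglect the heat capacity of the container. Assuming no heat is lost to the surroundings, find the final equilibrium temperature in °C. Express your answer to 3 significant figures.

Heat lost by tin = heat gained by toluene.
(310.5)(0.227)(90.9 − T) = (117.1)(1.69)(T − 30.4)
70.4835 (90.9 − T) = 197.899 (T − 30.4)
6407.0 − 70.4835 T = 197.899 T − 6016.1
12423.1 = 268.3825 T
T = 46.29 °C

T_f = 46.3 °C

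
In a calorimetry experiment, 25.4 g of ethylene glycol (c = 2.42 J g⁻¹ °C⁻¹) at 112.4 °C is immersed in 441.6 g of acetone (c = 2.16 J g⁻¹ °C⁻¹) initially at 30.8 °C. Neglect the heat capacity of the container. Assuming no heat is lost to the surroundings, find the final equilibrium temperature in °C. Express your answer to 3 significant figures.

T_f = 35.7 °C

Heat lost by ethylene glycol = heat gained by acetone.
(25.4)(2.42)(112.4 − T) = (441.6)(2.16)(T − 30.8)
61.468 (112.4 − T) = 953.856 (T − 30.8)
6909.0 − 61.468 T = 953.856 T − 29379
36288.0 = 1015.324 T
T = 35.74 °C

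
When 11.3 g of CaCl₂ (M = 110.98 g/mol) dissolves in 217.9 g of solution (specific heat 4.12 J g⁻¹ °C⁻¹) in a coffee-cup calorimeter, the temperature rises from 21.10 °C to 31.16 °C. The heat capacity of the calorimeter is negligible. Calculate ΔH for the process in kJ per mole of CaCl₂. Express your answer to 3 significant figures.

|ΔT| = |31.16 − 21.10| = 10.06 °C
|q_surr| = (217.9 × 4.12) × 10.06 = 897.748 × 10.06 = 9031 J
n(CaCl₂) = 11.3 / 110.98 = 0.1018 mol
Temperature rose, so q_rxn = −|q_surr| = -9.031 kJ
ΔH = q_rxn / n = -88.71 kJ/mol

ΔH = -88.7 kJ/mol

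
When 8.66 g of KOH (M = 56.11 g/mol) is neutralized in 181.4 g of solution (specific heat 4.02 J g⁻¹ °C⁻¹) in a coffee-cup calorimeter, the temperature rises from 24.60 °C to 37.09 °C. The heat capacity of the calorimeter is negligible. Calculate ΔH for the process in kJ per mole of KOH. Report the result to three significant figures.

ΔH = -59.0 kJ/mol

|ΔT| = |37.09 − 24.60| = 12.49 °C
|q_surr| = (181.4 × 4.02) × 12.49 = 729.228 × 12.49 = 9108 J
n(KOH) = 8.66 / 56.11 = 0.1543 mol
Temperature rose, so q_rxn = −|q_surr| = -9.108 kJ
ΔH = q_rxn / n = -59.03 kJ/mol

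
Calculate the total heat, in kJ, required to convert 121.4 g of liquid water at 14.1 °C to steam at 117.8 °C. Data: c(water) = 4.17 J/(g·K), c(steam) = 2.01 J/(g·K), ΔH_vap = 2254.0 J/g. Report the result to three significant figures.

q1 (heat water 14.1→100.0 °C): 121.4 × 4.17 × 85.9 = 43486 J
q2 (vaporize at 100 °C): 121.4 × 2254.0 = 273636 J
q3 (heat steam 100.0→117.8 °C): 121.4 × 2.01 × 17.8 = 4343 J
Total: 43486 + 273636 + 4343 = 321465 J = 321 kJ

q = 321 kJ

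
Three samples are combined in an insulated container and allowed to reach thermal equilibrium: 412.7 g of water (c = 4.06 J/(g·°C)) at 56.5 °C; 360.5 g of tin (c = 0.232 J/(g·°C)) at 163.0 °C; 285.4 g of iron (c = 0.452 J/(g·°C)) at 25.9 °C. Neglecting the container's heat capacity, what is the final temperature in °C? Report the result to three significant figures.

T_f = 59.1 °C

Σ mᵢcᵢ(T − Tᵢ) = 0  ⇒  T = Σ mᵢcᵢTᵢ / Σ mᵢcᵢ
Σ mᵢcᵢ = 412.7×4.06 + 360.5×0.232 + 285.4×0.452 = 1888.1988
Σ mᵢcᵢTᵢ = 1675.562×56.5 + 83.636×163.0 + 129.0008×25.9 = 111640
T = 111640 / 1888.1988 = 59.13 °C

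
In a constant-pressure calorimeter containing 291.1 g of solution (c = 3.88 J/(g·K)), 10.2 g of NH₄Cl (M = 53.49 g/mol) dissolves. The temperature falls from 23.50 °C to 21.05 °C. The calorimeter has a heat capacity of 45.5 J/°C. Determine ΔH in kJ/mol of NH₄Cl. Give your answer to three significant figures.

ΔH = 15.1 kJ/mol

|ΔT| = |21.05 − 23.50| = 2.45 °C
|q_surr| = (291.1 × 3.88 + 45.5) × 2.45 = 1174.968 × 2.45 = 2879 J
n(NH₄Cl) = 10.2 / 53.49 = 0.1907 mol
Temperature fell, so q_rxn = +|q_surr| = 2.879 kJ
ΔH = q_rxn / n = 15.10 kJ/mol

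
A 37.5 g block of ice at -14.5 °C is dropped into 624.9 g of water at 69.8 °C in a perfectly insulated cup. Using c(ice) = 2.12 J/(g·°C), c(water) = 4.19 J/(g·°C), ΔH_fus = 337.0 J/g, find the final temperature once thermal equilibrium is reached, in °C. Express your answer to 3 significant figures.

T_f = 60.9 °C

Heat to bring ice to 0 °C and melt it: q₁ = 37.5×2.12×14.5 + 37.5×337.0 = 13790 J
Heat the water can supply cooling to 0 °C: 624.9×4.19×69.8 = 182760 J > q₁, so all ice melts.
Energy balance: 624.9×4.19×(69.8 − T) = 13790 + 37.5×4.19×(T − 0)
2618.331(69.8 − T) = 13790 + 157.125 T
182760 − 13790 = 2775.456 T
T = 168970 / 2775.456 = 60.88 °C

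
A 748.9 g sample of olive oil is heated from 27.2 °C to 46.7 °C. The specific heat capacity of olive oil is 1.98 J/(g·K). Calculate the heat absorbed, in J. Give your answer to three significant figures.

q = 28900 J

q = m c ΔT = 748.9 × 1.98 × (46.7 − 27.2)
q = 748.9 × 1.98 × 19.5 = 28920 J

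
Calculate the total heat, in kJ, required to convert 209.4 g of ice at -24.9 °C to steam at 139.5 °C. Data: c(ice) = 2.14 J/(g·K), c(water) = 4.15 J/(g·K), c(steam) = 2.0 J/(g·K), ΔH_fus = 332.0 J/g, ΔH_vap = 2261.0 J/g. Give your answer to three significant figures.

q = 658 kJ

q1 (heat ice -24.9→0.0 °C): 209.4 × 2.14 × 24.9 = 11158 J
q2 (melt at 0 °C): 209.4 × 332.0 = 69521 J
q3 (heat water 0.0→100.0 °C): 209.4 × 4.15 × 100.0 = 86901 J
q4 (vaporize at 100 °C): 209.4 × 2261.0 = 473453 J
q5 (heat steam 100.0→139.5 °C): 209.4 × 2.0 × 39.5 = 16543 J
Total: 11158 + 69521 + 86901 + 473453 + 16543 = 657576 J = 658 kJ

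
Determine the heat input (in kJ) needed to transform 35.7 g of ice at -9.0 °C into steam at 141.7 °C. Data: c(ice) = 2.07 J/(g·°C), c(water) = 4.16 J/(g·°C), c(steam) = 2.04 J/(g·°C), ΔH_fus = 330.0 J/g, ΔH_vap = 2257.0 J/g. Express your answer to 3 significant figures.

q1 (heat ice -9.0→0.0 °C): 35.7 × 2.07 × 9.0 = 665 J
q2 (melt at 0 °C): 35.7 × 330.0 = 11781 J
q3 (heat water 0.0→100.0 °C): 35.7 × 4.16 × 100.0 = 14851 J
q4 (vaporize at 100 °C): 35.7 × 2257.0 = 80575 J
q5 (heat steam 100.0→141.7 °C): 35.7 × 2.04 × 41.7 = 3037 J
Total: 665 + 11781 + 14851 + 80575 + 3037 = 110909 J = 111 kJ

q = 111 kJ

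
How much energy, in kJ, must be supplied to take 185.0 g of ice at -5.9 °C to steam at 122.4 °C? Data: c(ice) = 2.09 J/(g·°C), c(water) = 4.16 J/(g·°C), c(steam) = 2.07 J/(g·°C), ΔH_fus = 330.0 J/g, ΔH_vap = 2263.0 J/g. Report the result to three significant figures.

q1 (heat ice -5.9→0.0 °C): 185.0 × 2.09 × 5.9 = 2281 J
q2 (melt at 0 °C): 185.0 × 330.0 = 61050 J
q3 (heat water 0.0→100.0 °C): 185.0 × 4.16 × 100.0 = 76960 J
q4 (vaporize at 100 °C): 185.0 × 2263.0 = 418655 J
q5 (heat steam 100.0→122.4 °C): 185.0 × 2.07 × 22.4 = 8578 J
Total: 2281 + 61050 + 76960 + 418655 + 8578 = 567524 J = 568 kJ

q = 568 kJ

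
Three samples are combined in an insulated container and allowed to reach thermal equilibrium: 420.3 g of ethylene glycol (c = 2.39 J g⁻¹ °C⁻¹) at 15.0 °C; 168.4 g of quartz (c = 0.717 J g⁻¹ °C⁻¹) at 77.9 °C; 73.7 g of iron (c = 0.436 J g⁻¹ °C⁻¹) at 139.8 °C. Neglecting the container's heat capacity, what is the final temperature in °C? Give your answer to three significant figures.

T_f = 25.0 °C

Σ mᵢcᵢ(T − Tᵢ) = 0  ⇒  T = Σ mᵢcᵢTᵢ / Σ mᵢcᵢ
Σ mᵢcᵢ = 420.3×2.39 + 168.4×0.717 + 73.7×0.436 = 1157.3930
Σ mᵢcᵢTᵢ = 1004.517×15.0 + 120.7428×77.9 + 32.1332×139.8 = 28966
T = 28966 / 1157.3930 = 25.03 °C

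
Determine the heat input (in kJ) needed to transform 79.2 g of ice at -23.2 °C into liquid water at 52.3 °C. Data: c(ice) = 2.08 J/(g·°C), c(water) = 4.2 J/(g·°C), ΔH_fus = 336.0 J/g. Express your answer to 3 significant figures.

q1 (heat ice -23.2→0.0 °C): 79.2 × 2.08 × 23.2 = 3822 J
q2 (melt at 0 °C): 79.2 × 336.0 = 26611 J
q3 (heat water 0.0→52.3 °C): 79.2 × 4.2 × 52.3 = 17397 J
Total: 3822 + 26611 + 17397 = 47830 J = 47.8 kJ

q = 47.8 kJ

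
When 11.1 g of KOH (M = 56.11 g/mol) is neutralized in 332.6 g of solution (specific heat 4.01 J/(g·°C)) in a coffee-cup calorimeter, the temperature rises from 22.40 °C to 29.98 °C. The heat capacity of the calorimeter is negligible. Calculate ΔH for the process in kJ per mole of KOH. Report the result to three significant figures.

|ΔT| = |29.98 − 22.40| = 7.58 °C
|q_surr| = (332.6 × 4.01) × 7.58 = 1333.726 × 7.58 = 10110 J
n(KOH) = 11.1 / 56.11 = 0.1978 mol
Temperature rose, so q_rxn = −|q_surr| = -10.11 kJ
ΔH = q_rxn / n = -51.11 kJ/mol

ΔH = -51.1 kJ/mol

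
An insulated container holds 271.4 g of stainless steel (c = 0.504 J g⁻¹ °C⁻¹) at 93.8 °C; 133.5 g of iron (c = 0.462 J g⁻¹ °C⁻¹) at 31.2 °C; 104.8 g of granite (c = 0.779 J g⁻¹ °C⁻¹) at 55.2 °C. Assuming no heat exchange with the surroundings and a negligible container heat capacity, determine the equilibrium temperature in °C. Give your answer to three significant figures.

T_f = 68.8 °C

Σ mᵢcᵢ(T − Tᵢ) = 0  ⇒  T = Σ mᵢcᵢTᵢ / Σ mᵢcᵢ
Σ mᵢcᵢ = 271.4×0.504 + 133.5×0.462 + 104.8×0.779 = 280.1018
Σ mᵢcᵢTᵢ = 136.7856×93.8 + 61.677×31.2 + 81.6392×55.2 = 19261
T = 19261 / 280.1018 = 68.76 °C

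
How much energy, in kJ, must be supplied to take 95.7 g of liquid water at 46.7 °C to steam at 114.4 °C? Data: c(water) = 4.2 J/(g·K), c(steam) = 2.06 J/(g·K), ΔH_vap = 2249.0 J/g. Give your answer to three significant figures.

q = 239 kJ

q1 (heat water 46.7→100.0 °C): 95.7 × 4.2 × 53.3 = 21423 J
q2 (vaporize at 100 °C): 95.7 × 2249.0 = 215229 J
q3 (heat steam 100.0→114.4 °C): 95.7 × 2.06 × 14.4 = 2839 J
Total: 21423 + 215229 + 2839 = 239491 J = 239 kJ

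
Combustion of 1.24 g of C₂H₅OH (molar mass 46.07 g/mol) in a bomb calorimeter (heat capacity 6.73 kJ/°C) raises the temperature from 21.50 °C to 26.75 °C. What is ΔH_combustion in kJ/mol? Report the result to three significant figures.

ΔH = -1310 kJ/mol

ΔT = 26.75 − 21.50 = 5.25 °C
q_cal = C_cal × ΔT = 6.73 × 5.25 = 35.3325 kJ
n = 1.24 / 46.07 = 0.02692 mol
q_rxn = −q_cal = -35.3325 kJ
ΔH = -35.3325 / 0.02692 = -1313 kJ/mol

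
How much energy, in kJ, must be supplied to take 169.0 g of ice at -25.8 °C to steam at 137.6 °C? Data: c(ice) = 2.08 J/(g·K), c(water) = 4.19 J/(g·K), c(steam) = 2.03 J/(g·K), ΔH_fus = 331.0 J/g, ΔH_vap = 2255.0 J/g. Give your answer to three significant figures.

q1 (heat ice -25.8→0.0 °C): 169.0 × 2.08 × 25.8 = 9069 J
q2 (melt at 0 °C): 169.0 × 331.0 = 55939 J
q3 (heat water 0.0→100.0 °C): 169.0 × 4.19 × 100.0 = 70811 J
q4 (vaporize at 100 °C): 169.0 × 2255.0 = 381095 J
q5 (heat steam 100.0→137.6 °C): 169.0 × 2.03 × 37.6 = 12899 J
Total: 9069 + 55939 + 70811 + 381095 + 12899 = 529813 J = 530 kJ

q = 530 kJ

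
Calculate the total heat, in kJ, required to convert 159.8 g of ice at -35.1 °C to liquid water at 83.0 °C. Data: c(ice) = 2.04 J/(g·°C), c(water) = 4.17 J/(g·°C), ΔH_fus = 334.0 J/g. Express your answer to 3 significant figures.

q = 120 kJ

q1 (heat ice -35.1→0.0 °C): 159.8 × 2.04 × 35.1 = 11442 J
q2 (melt at 0 °C): 159.8 × 334.0 = 53373 J
q3 (heat water 0.0→83.0 °C): 159.8 × 4.17 × 83.0 = 55308 J
Total: 11442 + 53373 + 55308 = 120123 J = 120 kJ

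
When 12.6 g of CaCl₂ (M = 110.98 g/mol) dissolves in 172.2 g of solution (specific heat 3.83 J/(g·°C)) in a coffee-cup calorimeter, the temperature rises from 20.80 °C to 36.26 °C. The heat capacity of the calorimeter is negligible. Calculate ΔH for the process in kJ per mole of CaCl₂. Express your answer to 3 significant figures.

|ΔT| = |36.26 − 20.80| = 15.46 °C
|q_surr| = (172.2 × 3.83) × 15.46 = 659.526 × 15.46 = 10196 J
n(CaCl₂) = 12.6 / 110.98 = 0.11353 mol
Temperature rose, so q_rxn = −|q_surr| = -10.196 kJ
ΔH = q_rxn / n = -89.81 kJ/mol

ΔH = -89.8 kJ/mol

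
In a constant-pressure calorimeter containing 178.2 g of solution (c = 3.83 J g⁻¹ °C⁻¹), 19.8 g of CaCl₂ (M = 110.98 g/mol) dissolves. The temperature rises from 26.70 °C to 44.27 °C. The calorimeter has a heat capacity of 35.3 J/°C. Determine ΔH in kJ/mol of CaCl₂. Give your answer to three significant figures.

ΔH = -70.7 kJ/mol

|ΔT| = |44.27 − 26.70| = 17.57 °C
|q_surr| = (178.2 × 3.83 + 35.3) × 17.57 = 717.806 × 17.57 = 12610 J
n(CaCl₂) = 19.8 / 110.98 = 0.1784 mol
Temperature rose, so q_rxn = −|q_surr| = -12.61 kJ
ΔH = q_rxn / n = -70.68 kJ/mol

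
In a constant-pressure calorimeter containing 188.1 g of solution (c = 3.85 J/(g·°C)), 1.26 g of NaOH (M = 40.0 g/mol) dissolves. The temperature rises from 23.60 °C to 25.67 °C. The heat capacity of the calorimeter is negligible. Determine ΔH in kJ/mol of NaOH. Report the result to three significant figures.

|ΔT| = |25.67 − 23.60| = 2.07 °C
|q_surr| = (188.1 × 3.85) × 2.07 = 724.185 × 2.07 = 1499 J
n(NaOH) = 1.26 / 40.0 = 0.03150 mol
Temperature rose, so q_rxn = −|q_surr| = -1.499 kJ
ΔH = q_rxn / n = -47.59 kJ/mol

ΔH = -47.6 kJ/mol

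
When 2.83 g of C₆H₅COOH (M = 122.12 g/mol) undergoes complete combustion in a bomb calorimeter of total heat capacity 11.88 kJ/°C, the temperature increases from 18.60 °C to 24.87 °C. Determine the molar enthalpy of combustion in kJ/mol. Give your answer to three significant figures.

ΔT = 24.87 − 18.60 = 6.27 °C
q_cal = C_cal × ΔT = 11.88 × 6.27 = 74.4876 kJ
n = 2.83 / 122.12 = 0.02317 mol
q_rxn = −q_cal = -74.4876 kJ
ΔH = -74.4876 / 0.02317 = -3214.8 kJ/mol

ΔH = -3210 kJ/mol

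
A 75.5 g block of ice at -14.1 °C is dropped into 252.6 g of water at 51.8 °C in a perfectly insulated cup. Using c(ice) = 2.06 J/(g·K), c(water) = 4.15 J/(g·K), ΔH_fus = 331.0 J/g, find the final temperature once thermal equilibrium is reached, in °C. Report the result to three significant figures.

Heat to bring ice to 0 °C and melt it: q₁ = 75.5×2.06×14.1 + 75.5×331.0 = 27183 J
Heat the water can supply cooling to 0 °C: 252.6×4.15×51.8 = 54301.4 J > q₁, so all ice melts.
Energy balance: 252.6×4.15×(51.8 − T) = 27183 + 75.5×4.15×(T − 0)
1048.29(51.8 − T) = 27183 + 313.325 T
54301.4 − 27183 = 1361.615 T
T = 27118.4 / 1361.615 = 19.92 °C

T_f = 19.9 °C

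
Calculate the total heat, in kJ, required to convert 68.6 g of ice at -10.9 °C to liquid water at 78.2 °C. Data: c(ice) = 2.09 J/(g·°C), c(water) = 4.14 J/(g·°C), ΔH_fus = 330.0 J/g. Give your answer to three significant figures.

q1 (heat ice -10.9→0.0 °C): 68.6 × 2.09 × 10.9 = 1563 J
q2 (melt at 0 °C): 68.6 × 330.0 = 22638 J
q3 (heat water 0.0→78.2 °C): 68.6 × 4.14 × 78.2 = 22209 J
Total: 1563 + 22638 + 22209 = 46410 J = 46.4 kJ

q = 46.4 kJ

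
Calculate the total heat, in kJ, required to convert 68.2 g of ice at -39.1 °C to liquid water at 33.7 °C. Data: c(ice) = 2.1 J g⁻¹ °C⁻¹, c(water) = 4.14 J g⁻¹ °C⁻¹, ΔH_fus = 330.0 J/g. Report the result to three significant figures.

q1 (heat ice -39.1→0.0 °C): 68.2 × 2.1 × 39.1 = 5600 J
q2 (melt at 0 °C): 68.2 × 330.0 = 22506 J
q3 (heat water 0.0→33.7 °C): 68.2 × 4.14 × 33.7 = 9515 J
Total: 5600 + 22506 + 9515 = 37621 J = 37.6 kJ

q = 37.6 kJ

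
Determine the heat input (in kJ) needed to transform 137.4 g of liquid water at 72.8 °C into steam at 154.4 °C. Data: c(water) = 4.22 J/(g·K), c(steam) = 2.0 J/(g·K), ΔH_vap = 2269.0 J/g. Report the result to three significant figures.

q = 342 kJ

q1 (heat water 72.8→100.0 °C): 137.4 × 4.22 × 27.2 = 15771 J
q2 (vaporize at 100 °C): 137.4 × 2269.0 = 311761 J
q3 (heat steam 100.0→154.4 °C): 137.4 × 2.0 × 54.4 = 14949 J
Total: 15771 + 311761 + 14949 = 342481 J = 342 kJ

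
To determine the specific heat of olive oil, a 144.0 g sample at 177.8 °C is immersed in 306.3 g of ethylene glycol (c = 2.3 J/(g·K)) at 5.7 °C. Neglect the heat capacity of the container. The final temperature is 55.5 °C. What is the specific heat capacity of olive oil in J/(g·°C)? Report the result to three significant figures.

q_gained = (306.3 × 2.3) × (55.5 − 5.7) = 35080 J
q_lost = 144.0 × c × (177.8 − 55.5) = 17611.2 c
Set equal: c = 35080 / 17611.2 = 1.99 J/(g·°C)

c = 1.99 J/(g·°C)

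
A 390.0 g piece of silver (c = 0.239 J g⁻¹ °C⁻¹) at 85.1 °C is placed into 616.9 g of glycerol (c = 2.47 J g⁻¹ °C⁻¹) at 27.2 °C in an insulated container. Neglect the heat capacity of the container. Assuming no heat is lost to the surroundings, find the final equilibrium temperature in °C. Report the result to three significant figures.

Heat lost by silver = heat gained by glycerol.
(390.0)(0.239)(85.1 − T) = (616.9)(2.47)(T − 27.2)
93.21 (85.1 − T) = 1523.743 (T − 27.2)
7932.2 − 93.21 T = 1523.743 T − 41446
49378.2 = 1616.953 T
T = 30.54 °C

T_f = 30.5 °C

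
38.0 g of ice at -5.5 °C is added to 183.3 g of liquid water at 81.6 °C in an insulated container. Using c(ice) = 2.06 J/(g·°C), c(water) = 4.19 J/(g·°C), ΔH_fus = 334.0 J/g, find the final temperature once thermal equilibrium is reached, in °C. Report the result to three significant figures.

T_f = 53.4 °C

Heat to bring ice to 0 °C and melt it: q₁ = 38.0×2.06×5.5 + 38.0×334.0 = 13123 J
Heat the water can supply cooling to 0 °C: 183.3×4.19×81.6 = 62671.0 J > q₁, so all ice melts.
Energy balance: 183.3×4.19×(81.6 − T) = 13123 + 38.0×4.19×(T − 0)
768.027(81.6 − T) = 13123 + 159.22 T
62671.0 − 13123 = 927.247 T
T = 49548.0 / 927.247 = 53.44 °C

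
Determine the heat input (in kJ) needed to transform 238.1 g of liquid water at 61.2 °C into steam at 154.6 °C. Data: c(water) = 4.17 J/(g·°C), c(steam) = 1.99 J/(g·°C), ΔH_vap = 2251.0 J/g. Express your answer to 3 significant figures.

q = 600 kJ

q1 (heat water 61.2→100.0 °C): 238.1 × 4.17 × 38.8 = 38524 J
q2 (vaporize at 100 °C): 238.1 × 2251.0 = 535963 J
q3 (heat steam 100.0→154.6 °C): 238.1 × 1.99 × 54.6 = 25871 J
Total: 38524 + 535963 + 25871 = 600358 J = 600 kJ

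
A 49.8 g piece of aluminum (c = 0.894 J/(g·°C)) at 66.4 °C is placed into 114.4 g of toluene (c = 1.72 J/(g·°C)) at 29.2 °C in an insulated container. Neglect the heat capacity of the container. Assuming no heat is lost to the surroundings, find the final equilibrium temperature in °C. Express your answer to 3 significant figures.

Heat lost by aluminum = heat gained by toluene.
(49.8)(0.894)(66.4 − T) = (114.4)(1.72)(T − 29.2)
44.5212 (66.4 − T) = 196.768 (T − 29.2)
2956.2 − 44.5212 T = 196.768 T − 5745.6
8701.8 = 241.2892 T
T = 36.06 °C

T_f = 36.1 °C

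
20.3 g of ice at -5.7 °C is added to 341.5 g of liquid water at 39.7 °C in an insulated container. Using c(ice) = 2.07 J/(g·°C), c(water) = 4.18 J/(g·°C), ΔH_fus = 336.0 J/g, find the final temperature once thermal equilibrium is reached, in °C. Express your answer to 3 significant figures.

Heat to bring ice to 0 °C and melt it: q₁ = 20.3×2.07×5.7 + 20.3×336.0 = 7060.3 J
Heat the water can supply cooling to 0 °C: 341.5×4.18×39.7 = 56670.6 J > q₁, so all ice melts.
Energy balance: 341.5×4.18×(39.7 − T) = 7060.3 + 20.3×4.18×(T − 0)
1427.47(39.7 − T) = 7060.3 + 84.854 T
56670.6 − 7060.3 = 1512.324 T
T = 49610.3 / 1512.324 = 32.80 °C

T_f = 32.8 °C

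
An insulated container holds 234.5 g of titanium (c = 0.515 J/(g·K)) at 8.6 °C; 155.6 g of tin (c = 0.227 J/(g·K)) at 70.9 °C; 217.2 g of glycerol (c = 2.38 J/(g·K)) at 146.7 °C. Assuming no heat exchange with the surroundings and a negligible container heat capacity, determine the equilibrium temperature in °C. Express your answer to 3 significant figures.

T_f = 118 °C

Σ mᵢcᵢ(T − Tᵢ) = 0  ⇒  T = Σ mᵢcᵢTᵢ / Σ mᵢcᵢ
Σ mᵢcᵢ = 234.5×0.515 + 155.6×0.227 + 217.2×2.38 = 673.0247
Σ mᵢcᵢTᵢ = 120.7675×8.6 + 35.3212×70.9 + 516.936×146.7 = 79377
T = 79377 / 673.0247 = 117.9 °C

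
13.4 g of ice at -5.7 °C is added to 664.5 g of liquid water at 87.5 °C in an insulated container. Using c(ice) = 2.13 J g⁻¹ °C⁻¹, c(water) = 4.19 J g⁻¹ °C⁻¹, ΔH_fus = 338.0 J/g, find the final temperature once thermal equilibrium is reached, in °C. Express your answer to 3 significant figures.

Heat to bring ice to 0 °C and melt it: q₁ = 13.4×2.13×5.7 + 13.4×338.0 = 4691.9 J
Heat the water can supply cooling to 0 °C: 664.5×4.19×87.5 = 243622 J > q₁, so all ice melts.
Energy balance: 664.5×4.19×(87.5 − T) = 4691.9 + 13.4×4.19×(T − 0)
2784.255(87.5 − T) = 4691.9 + 56.146 T
243622 − 4691.9 = 2840.401 T
T = 238930.1 / 2840.401 = 84.12 °C

T_f = 84.1 °C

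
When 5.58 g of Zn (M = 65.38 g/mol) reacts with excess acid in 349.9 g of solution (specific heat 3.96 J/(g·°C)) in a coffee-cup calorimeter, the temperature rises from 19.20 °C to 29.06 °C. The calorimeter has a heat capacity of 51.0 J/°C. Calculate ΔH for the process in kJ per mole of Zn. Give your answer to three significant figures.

|ΔT| = |29.06 − 19.20| = 9.86 °C
|q_surr| = (349.9 × 3.96 + 51.0) × 9.86 = 1436.604 × 9.86 = 14160 J
n(Zn) = 5.58 / 65.38 = 0.08535 mol
Temperature rose, so q_rxn = −|q_surr| = -14.16 kJ
ΔH = q_rxn / n = -165.9 kJ/mol

ΔH = -166 kJ/mol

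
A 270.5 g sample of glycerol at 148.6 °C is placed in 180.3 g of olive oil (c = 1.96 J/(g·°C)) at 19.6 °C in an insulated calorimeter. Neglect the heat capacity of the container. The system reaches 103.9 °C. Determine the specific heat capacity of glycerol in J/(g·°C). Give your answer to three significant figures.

c = 2.46 J/(g·°C)

q_gained = (180.3 × 1.96) × (103.9 − 19.6) = 29790 J
q_lost = 270.5 × c × (148.6 − 103.9) = 12091.35 c
Set equal: c = 29790 / 12091.35 = 2.46 J/(g·°C)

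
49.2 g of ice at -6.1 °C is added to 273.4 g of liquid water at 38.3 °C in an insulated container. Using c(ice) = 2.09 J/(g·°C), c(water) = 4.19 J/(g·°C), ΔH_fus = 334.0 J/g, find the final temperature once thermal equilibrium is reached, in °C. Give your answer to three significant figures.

T_f = 19.8 °C

Heat to bring ice to 0 °C and melt it: q₁ = 49.2×2.09×6.1 + 49.2×334.0 = 17060 J
Heat the water can supply cooling to 0 °C: 273.4×4.19×38.3 = 43874.4 J > q₁, so all ice melts.
Energy balance: 273.4×4.19×(38.3 − T) = 17060 + 49.2×4.19×(T − 0)
1145.546(38.3 − T) = 17060 + 206.148 T
43874.4 − 17060 = 1351.694 T
T = 26814.4 / 1351.694 = 19.84 °C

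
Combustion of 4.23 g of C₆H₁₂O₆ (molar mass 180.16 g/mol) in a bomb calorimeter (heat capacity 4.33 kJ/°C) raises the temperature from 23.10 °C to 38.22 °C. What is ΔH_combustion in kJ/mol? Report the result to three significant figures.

ΔH = -2790 kJ/mol

ΔT = 38.22 − 23.10 = 15.12 °C
q_cal = C_cal × ΔT = 4.33 × 15.12 = 65.4696 kJ
n = 4.23 / 180.16 = 0.02348 mol
q_rxn = −q_cal = -65.4696 kJ
ΔH = -65.4696 / 0.02348 = -2788 kJ/mol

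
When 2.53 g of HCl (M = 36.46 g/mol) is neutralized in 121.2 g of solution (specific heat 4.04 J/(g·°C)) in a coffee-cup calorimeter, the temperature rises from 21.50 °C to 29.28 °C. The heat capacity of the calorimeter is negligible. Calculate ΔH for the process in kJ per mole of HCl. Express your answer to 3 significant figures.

ΔH = -54.9 kJ/mol

|ΔT| = |29.28 − 21.50| = 7.78 °C
|q_surr| = (121.2 × 4.04) × 7.78 = 489.648 × 7.78 = 3809 J
n(HCl) = 2.53 / 36.46 = 0.06939 mol
Temperature rose, so q_rxn = −|q_surr| = -3.809 kJ
ΔH = q_rxn / n = -54.89 kJ/mol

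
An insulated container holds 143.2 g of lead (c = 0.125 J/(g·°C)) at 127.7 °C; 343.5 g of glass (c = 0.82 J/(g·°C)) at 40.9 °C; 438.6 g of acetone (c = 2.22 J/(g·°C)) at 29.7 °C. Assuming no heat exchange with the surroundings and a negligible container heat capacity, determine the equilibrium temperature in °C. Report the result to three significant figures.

T_f = 33.6 °C

Σ mᵢcᵢ(T − Tᵢ) = 0  ⇒  T = Σ mᵢcᵢTᵢ / Σ mᵢcᵢ
Σ mᵢcᵢ = 143.2×0.125 + 343.5×0.82 + 438.6×2.22 = 1273.262
Σ mᵢcᵢTᵢ = 17.9×127.7 + 281.67×40.9 + 973.692×29.7 = 42725
T = 42725 / 1273.262 = 33.56 °C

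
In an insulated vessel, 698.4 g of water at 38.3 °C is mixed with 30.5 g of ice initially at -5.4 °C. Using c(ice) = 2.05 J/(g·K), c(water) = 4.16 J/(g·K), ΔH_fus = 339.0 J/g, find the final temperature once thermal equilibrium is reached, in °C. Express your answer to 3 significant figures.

T_f = 33.2 °C

Heat to bring ice to 0 °C and melt it: q₁ = 30.5×2.05×5.4 + 30.5×339.0 = 10677 J
Heat the water can supply cooling to 0 °C: 698.4×4.16×38.3 = 111275 J > q₁, so all ice melts.
Energy balance: 698.4×4.16×(38.3 − T) = 10677 + 30.5×4.16×(T − 0)
2905.344(38.3 − T) = 10677 + 126.88 T
111275 − 10677 = 3032.224 T
T = 100598 / 3032.224 = 33.18 °C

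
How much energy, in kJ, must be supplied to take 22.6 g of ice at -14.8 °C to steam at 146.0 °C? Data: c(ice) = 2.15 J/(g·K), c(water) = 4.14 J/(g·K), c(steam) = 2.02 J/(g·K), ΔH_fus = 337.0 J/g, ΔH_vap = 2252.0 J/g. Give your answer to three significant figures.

q = 70.7 kJ

q1 (heat ice -14.8→0.0 °C): 22.6 × 2.15 × 14.8 = 719 J
q2 (melt at 0 °C): 22.6 × 337.0 = 7616 J
q3 (heat water 0.0→100.0 °C): 22.6 × 4.14 × 100.0 = 9356 J
q4 (vaporize at 100 °C): 22.6 × 2252.0 = 50895 J
q5 (heat steam 100.0→146.0 °C): 22.6 × 2.02 × 46.0 = 2100 J
Total: 719 + 7616 + 9356 + 50895 + 2100 = 70686 J = 70.7 kJ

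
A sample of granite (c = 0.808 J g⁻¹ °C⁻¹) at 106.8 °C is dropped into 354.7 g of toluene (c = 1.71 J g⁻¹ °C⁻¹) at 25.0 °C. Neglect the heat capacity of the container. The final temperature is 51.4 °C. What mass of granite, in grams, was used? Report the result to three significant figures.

q_gained = (354.7 × 1.71) × (51.4 − 25.0) = 16010 J
q_lost = m × 0.808 × (106.8 − 51.4) = 44.7632 m
m = 16010 / 44.7632 = 358 g

m = 358 g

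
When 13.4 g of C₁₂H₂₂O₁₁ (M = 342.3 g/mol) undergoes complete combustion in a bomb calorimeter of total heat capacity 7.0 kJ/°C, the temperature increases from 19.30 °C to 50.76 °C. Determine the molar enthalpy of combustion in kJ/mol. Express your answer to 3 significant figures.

ΔH = -5630 kJ/mol

ΔT = 50.76 − 19.30 = 31.46 °C
q_cal = C_cal × ΔT = 7.0 × 31.46 = 220.22 kJ
n = 13.4 / 342.3 = 0.03915 mol
q_rxn = −q_cal = -220.22 kJ
ΔH = -220.22 / 0.03915 = -5625 kJ/mol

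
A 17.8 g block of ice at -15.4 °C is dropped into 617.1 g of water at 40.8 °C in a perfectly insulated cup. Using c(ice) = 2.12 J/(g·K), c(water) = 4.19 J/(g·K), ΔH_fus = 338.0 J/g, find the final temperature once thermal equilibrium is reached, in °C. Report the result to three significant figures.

T_f = 37.2 °C

Heat to bring ice to 0 °C and melt it: q₁ = 17.8×2.12×15.4 + 17.8×338.0 = 6597.5 J
Heat the water can supply cooling to 0 °C: 617.1×4.19×40.8 = 105494 J > q₁, so all ice melts.
Energy balance: 617.1×4.19×(40.8 − T) = 6597.5 + 17.8×4.19×(T − 0)
2585.649(40.8 − T) = 6597.5 + 74.582 T
105494 − 6597.5 = 2660.231 T
T = 98896.5 / 2660.231 = 37.18 °C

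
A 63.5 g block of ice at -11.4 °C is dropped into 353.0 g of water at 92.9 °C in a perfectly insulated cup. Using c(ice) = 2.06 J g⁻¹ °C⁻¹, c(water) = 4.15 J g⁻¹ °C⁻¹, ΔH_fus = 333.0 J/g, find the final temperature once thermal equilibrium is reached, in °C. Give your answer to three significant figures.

T_f = 65.6 °C

Heat to bring ice to 0 °C and melt it: q₁ = 63.5×2.06×11.4 + 63.5×333.0 = 22637 J
Heat the water can supply cooling to 0 °C: 353.0×4.15×92.9 = 136094 J > q₁, so all ice melts.
Energy balance: 353.0×4.15×(92.9 − T) = 22637 + 63.5×4.15×(T − 0)
1464.95(92.9 − T) = 22637 + 263.525 T
136094 − 22637 = 1728.475 T
T = 113457 / 1728.475 = 65.64 °C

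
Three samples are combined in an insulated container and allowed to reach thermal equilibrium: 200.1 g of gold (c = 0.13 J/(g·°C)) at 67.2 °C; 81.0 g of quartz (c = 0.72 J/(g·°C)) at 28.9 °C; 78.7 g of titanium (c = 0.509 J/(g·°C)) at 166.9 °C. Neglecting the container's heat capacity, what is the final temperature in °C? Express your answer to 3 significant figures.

T_f = 81.4 °C

Σ mᵢcᵢ(T − Tᵢ) = 0  ⇒  T = Σ mᵢcᵢTᵢ / Σ mᵢcᵢ
Σ mᵢcᵢ = 200.1×0.13 + 81.0×0.72 + 78.7×0.509 = 124.3913
Σ mᵢcᵢTᵢ = 26.013×67.2 + 58.32×28.9 + 40.0583×166.9 = 10119.3
T = 10119.3 / 124.3913 = 81.35 °C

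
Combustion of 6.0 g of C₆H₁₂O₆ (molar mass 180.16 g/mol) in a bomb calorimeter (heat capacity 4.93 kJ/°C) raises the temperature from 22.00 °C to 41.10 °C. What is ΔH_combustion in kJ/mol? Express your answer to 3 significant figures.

ΔH = -2830 kJ/mol

ΔT = 41.10 − 22.00 = 19.10 °C
q_cal = C_cal × ΔT = 4.93 × 19.10 = 94.163 kJ
n = 6.0 / 180.16 = 0.03330 mol
q_rxn = −q_cal = -94.163 kJ
ΔH = -94.163 / 0.03330 = -2828 kJ/mol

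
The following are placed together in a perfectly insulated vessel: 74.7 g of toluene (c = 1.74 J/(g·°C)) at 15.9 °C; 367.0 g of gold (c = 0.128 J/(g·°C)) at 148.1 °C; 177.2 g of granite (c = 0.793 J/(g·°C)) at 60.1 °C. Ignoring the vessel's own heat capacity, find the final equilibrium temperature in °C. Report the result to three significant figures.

Σ mᵢcᵢ(T − Tᵢ) = 0  ⇒  T = Σ mᵢcᵢTᵢ / Σ mᵢcᵢ
Σ mᵢcᵢ = 74.7×1.74 + 367.0×0.128 + 177.2×0.793 = 317.4736
Σ mᵢcᵢTᵢ = 129.978×15.9 + 46.976×148.1 + 140.5196×60.1 = 17469
T = 17469 / 317.4736 = 55.03 °C

T_f = 55.0 °C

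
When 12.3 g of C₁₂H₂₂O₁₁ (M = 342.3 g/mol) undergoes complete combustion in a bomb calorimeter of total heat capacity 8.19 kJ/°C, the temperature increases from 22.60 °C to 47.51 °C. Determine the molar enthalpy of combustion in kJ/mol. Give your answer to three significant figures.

ΔH = -5680 kJ/mol

ΔT = 47.51 − 22.60 = 24.91 °C
q_cal = C_cal × ΔT = 8.19 × 24.91 = 204.0129 kJ
n = 12.3 / 342.3 = 0.03593 mol
q_rxn = −q_cal = -204.0129 kJ
ΔH = -204.0129 / 0.03593 = -5678 kJ/mol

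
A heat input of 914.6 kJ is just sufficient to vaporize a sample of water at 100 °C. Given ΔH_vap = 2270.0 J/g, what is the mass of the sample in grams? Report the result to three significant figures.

m = q / ΔH_vap = 914600 J / 2270.0 J/g = 403 g

m = 403 g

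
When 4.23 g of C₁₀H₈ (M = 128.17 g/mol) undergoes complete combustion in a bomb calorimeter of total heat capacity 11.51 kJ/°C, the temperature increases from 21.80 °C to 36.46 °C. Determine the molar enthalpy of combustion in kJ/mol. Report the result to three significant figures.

ΔH = -5110 kJ/mol

ΔT = 36.46 − 21.80 = 14.66 °C
q_cal = C_cal × ΔT = 11.51 × 14.66 = 168.7366 kJ
n = 4.23 / 128.17 = 0.03300 mol
q_rxn = −q_cal = -168.7366 kJ
ΔH = -168.7366 / 0.03300 = -5113 kJ/mol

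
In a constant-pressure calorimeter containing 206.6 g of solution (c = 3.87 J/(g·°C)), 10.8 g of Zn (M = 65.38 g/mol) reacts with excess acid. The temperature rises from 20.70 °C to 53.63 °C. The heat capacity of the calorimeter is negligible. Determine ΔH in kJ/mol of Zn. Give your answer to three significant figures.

|ΔT| = |53.63 − 20.70| = 32.93 °C
|q_surr| = (206.6 × 3.87) × 32.93 = 799.542 × 32.93 = 26330 J
n(Zn) = 10.8 / 65.38 = 0.1652 mol
Temperature rose, so q_rxn = −|q_surr| = -26.33 kJ
ΔH = q_rxn / n = -159.4 kJ/mol

ΔH = -159 kJ/mol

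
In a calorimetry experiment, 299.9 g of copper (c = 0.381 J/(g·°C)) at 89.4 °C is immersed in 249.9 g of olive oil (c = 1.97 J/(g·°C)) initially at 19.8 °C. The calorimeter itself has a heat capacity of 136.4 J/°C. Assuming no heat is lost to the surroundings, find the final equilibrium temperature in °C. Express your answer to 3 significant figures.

Heat lost by copper = heat gained by olive oil + calorimeter.
(299.9)(0.381)(89.4 − T) = [(249.9)(1.97) + 136.4](T − 19.8)
114.2619 (89.4 − T) = 628.703 (T − 19.8)
10215 − 114.2619 T = 628.703 T − 12448
22663 = 742.9649 T
T = 30.50 °C

T_f = 30.5 °C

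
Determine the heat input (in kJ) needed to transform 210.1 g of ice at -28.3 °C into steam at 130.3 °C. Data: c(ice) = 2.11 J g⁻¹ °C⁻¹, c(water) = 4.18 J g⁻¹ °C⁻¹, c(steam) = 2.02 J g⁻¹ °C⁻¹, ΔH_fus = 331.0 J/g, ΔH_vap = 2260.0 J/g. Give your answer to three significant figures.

q1 (heat ice -28.3→0.0 °C): 210.1 × 2.11 × 28.3 = 12546 J
q2 (melt at 0 °C): 210.1 × 331.0 = 69543 J
q3 (heat water 0.0→100.0 °C): 210.1 × 4.18 × 100.0 = 87822 J
q4 (vaporize at 100 °C): 210.1 × 2260.0 = 474826 J
q5 (heat steam 100.0→130.3 °C): 210.1 × 2.02 × 30.3 = 12859 J
Total: 12546 + 69543 + 87822 + 474826 + 12859 = 657596 J = 658 kJ

q = 658 kJ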